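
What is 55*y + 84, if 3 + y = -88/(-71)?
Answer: -911/71 ≈ -12.831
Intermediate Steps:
y = -125/71 (y = -3 - 88/(-71) = -3 - 88*(-1/71) = -3 + 88/71 = -125/71 ≈ -1.7606)
55*y + 84 = 55*(-125/71) + 84 = -6875/71 + 84 = -911/71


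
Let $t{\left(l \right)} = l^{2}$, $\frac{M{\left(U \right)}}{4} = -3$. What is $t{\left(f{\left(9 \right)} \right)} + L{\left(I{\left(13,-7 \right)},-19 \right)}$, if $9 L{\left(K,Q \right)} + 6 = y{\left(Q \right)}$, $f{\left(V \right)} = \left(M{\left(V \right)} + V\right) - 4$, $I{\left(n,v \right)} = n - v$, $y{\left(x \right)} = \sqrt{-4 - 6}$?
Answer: $\frac{145}{3} + \frac{i \sqrt{10}}{9} \approx 48.333 + 0.35136 i$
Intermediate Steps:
$M{\left(U \right)} = -12$ ($M{\left(U \right)} = 4 \left(-3\right) = -12$)
$y{\left(x \right)} = i \sqrt{10}$ ($y{\left(x \right)} = \sqrt{-10} = i \sqrt{10}$)
$f{\left(V \right)} = -16 + V$ ($f{\left(V \right)} = \left(-12 + V\right) - 4 = -16 + V$)
$L{\left(K,Q \right)} = - \frac{2}{3} + \frac{i \sqrt{10}}{9}$
$t{\left(f{\left(9 \right)} \right)} + L{\left(I{\left(13,-7 \right)},-19 \right)} = \left(-16 + 9\right)^{2} - \left(\frac{2}{3} - \frac{i \sqrt{10}}{9}\right) = \left(-7\right)^{2} - \left(\frac{2}{3} - \frac{i \sqrt{10}}{9}\right) = 49 - \left(\frac{2}{3} - \frac{i \sqrt{10}}{9}\right) = \frac{145}{3} + \frac{i \sqrt{10}}{9}$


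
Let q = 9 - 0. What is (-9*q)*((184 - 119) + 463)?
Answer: -42768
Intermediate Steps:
q = 9 (q = 9 - 2*0 = 9 + 0 = 9)
(-9*q)*((184 - 119) + 463) = (-9*9)*((184 - 119) + 463) = -81*(65 + 463) = -81*528 = -42768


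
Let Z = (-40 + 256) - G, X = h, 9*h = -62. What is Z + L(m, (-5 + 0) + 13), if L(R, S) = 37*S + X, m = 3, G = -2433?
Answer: 26443/9 ≈ 2938.1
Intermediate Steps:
h = -62/9 (h = (1/9)*(-62) = -62/9 ≈ -6.8889)
X = -62/9 ≈ -6.8889
L(R, S) = -62/9 + 37*S (L(R, S) = 37*S - 62/9 = -62/9 + 37*S)
Z = 2649 (Z = (-40 + 256) - 1*(-2433) = 216 + 2433 = 2649)
Z + L(m, (-5 + 0) + 13) = 2649 + (-62/9 + 37*((-5 + 0) + 13)) = 2649 + (-62/9 + 37*(-5 + 13)) = 2649 + (-62/9 + 37*8) = 2649 + (-62/9 + 296) = 2649 + 2602/9 = 26443/9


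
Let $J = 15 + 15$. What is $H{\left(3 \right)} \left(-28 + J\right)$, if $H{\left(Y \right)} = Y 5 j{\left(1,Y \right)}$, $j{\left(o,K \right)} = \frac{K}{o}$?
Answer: $90$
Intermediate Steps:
$J = 30$
$H{\left(Y \right)} = 5 Y^{2}$ ($H{\left(Y \right)} = Y 5 \frac{Y}{1} = 5 Y Y 1 = 5 Y Y = 5 Y^{2}$)
$H{\left(3 \right)} \left(-28 + J\right) = 5 \cdot 3^{2} \left(-28 + 30\right) = 5 \cdot 9 \cdot 2 = 45 \cdot 2 = 90$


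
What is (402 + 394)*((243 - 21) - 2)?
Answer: 175120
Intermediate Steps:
(402 + 394)*((243 - 21) - 2) = 796*(222 - 2) = 796*220 = 175120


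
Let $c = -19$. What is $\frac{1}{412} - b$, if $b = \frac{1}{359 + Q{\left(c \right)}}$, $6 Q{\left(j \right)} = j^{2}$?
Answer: $\frac{43}{1036180} \approx 4.1499 \cdot 10^{-5}$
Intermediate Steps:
$Q{\left(j \right)} = \frac{j^{2}}{6}$
$b = \frac{6}{2515}$ ($b = \frac{1}{359 + \frac{\left(-19\right)^{2}}{6}} = \frac{1}{359 + \frac{1}{6} \cdot 361} = \frac{1}{359 + \frac{361}{6}} = \frac{1}{\frac{2515}{6}} = \frac{6}{2515} \approx 0.0023857$)
$\frac{1}{412} - b = \frac{1}{412} - \frac{6}{2515} = \frac{43}{1036180}$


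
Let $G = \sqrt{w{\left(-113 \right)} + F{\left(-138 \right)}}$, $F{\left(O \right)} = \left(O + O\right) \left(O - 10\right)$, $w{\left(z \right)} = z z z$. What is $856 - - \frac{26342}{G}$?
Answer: $856 - \frac{26342 i \sqrt{1402049}}{1402049} \approx 856.0 - 22.247 i$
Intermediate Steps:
$w{\left(z \right)} = z^{3}$ ($w{\left(z \right)} = z^{2} z = z^{3}$)
$F{\left(O \right)} = 2 O \left(-10 + O\right)$
$G = i \sqrt{1402049}$ ($G = \sqrt{\left(-113\right)^{3} + 2 \left(-138\right) \left(-10 - 138\right)} = \sqrt{-1442897 + 2 \left(-138\right) \left(-148\right)} = \sqrt{-1442897 + 40848} = \sqrt{-1402049} = i \sqrt{1402049} \approx 1184.1 i$)
$856 - - \frac{26342}{G} = 856 - - \frac{26342}{i \sqrt{1402049}} = 856 - - 26342 \left(- \frac{i \sqrt{1402049}}{1402049}\right) = 856 - \frac{26342 i \sqrt{1402049}}{1402049}$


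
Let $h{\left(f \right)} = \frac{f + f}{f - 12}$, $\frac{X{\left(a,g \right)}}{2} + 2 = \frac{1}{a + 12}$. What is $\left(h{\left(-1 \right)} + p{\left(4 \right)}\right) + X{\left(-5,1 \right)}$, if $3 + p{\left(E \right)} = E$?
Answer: $- \frac{233}{91} \approx -2.5604$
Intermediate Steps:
$p{\left(E \right)} = -3 + E$
$X{\left(a,g \right)} = -4 + \frac{2}{12 + a}$ ($X{\left(a,g \right)} = -4 + \frac{2}{a + 12} = -4 + \frac{2}{12 + a}$)
$h{\left(f \right)} = \frac{2 f}{-12 + f}$
$\left(h{\left(-1 \right)} + p{\left(4 \right)}\right) + X{\left(-5,1 \right)} = \left(2 \left(-1\right) \frac{1}{-12 - 1} + \left(-3 + 4\right)\right) + \frac{2 \left(-23 - -10\right)}{12 - 5} = \left(2 \left(-1\right) \frac{1}{-13} + 1\right) + \frac{2 \left(-23 + 10\right)}{7} = \left(2 \left(-1\right) \left(- \frac{1}{13}\right) + 1\right) + 2 \cdot \frac{1}{7} \left(-13\right) = \left(\frac{2}{13} + 1\right) - \frac{26}{7} = \frac{15}{13} - \frac{26}{7} = - \frac{233}{91}$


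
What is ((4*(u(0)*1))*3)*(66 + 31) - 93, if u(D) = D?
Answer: -93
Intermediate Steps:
((4*(u(0)*1))*3)*(66 + 31) - 93 = ((4*(0*1))*3)*(66 + 31) - 93 = ((4*0)*3)*97 - 93 = (0*3)*97 - 93 = 0*97 - 93 = 0 - 93 = -93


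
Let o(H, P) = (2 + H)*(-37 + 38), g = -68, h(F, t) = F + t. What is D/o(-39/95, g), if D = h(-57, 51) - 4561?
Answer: -433865/151 ≈ -2873.3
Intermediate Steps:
o(H, P) = 2 + H (o(H, P) = (2 + H)*1 = 2 + H)
D = -4567 (D = (-57 + 51) - 4561 = -6 - 4561 = -4567)
D/o(-39/95, g) = -4567/(2 - 39/95) = -4567/151/95 = -4567*95/151 = -433865/151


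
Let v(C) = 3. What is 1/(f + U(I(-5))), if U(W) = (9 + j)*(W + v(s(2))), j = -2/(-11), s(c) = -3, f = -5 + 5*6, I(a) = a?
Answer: 11/73 ≈ 0.15068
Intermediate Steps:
f = 25 (f = -5 + 30 = 25)
j = 2/11 (j = -2*(-1/11) = 2/11 ≈ 0.18182)
U(W) = 303/11 + 101*W/11 (U(W) = (9 + 2/11)*(W + 3) = 101*(3 + W)/11 = 303/11 + 101*W/11)
1/(f + U(I(-5))) = 1/(25 + (303/11 + (101/11)*(-5))) = 1/(25 + (303/11 - 505/11)) = 1/(25 - 202/11) = 1/(73/11) = 11/73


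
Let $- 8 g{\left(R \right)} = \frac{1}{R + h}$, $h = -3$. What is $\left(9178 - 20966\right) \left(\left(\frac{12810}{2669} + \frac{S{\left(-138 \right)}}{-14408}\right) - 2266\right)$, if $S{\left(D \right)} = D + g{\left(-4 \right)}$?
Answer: $\frac{2050027185197329}{76909904} \approx 2.6655 \cdot 10^{7}$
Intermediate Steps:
$g{\left(R \right)} = - \frac{1}{8 \left(-3 + R\right)}$ ($g{\left(R \right)} = - \frac{1}{8 \left(R - 3\right)} = - \frac{1}{8 \left(-3 + R\right)}$)
$S{\left(D \right)} = \frac{1}{56} + D$ ($S{\left(D \right)} = D - \frac{1}{-24 + 8 \left(-4\right)} = D - \frac{1}{-24 - 32} = D - \frac{1}{-56} = D - - \frac{1}{56} = D + \frac{1}{56} = \frac{1}{56} + D$)
$\left(9178 - 20966\right) \left(\left(\frac{12810}{2669} + \frac{S{\left(-138 \right)}}{-14408}\right) - 2266\right) = \left(9178 - 20966\right) \left(\left(\frac{12810}{2669} + \frac{\frac{1}{56} - 138}{-14408}\right) - 2266\right) = - 11788 \left(\left(12810 \cdot \frac{1}{2669} - - \frac{7727}{806848}\right) - 2266\right) = - 11788 \left(\left(\frac{12810}{2669} + \frac{7727}{806848}\right) - 2266\right) = - 11788 \left(\frac{10356346243}{2153477312} - 2266\right) = \left(-11788\right) \left(- \frac{4869423242749}{2153477312}\right) = \frac{2050027185197329}{76909904}$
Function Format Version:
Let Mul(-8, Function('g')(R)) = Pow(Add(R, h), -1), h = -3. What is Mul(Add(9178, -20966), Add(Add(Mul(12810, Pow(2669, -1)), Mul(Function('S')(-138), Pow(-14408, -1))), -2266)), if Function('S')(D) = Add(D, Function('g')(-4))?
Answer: Rational(2050027185197329, 76909904) ≈ 2.6655e+7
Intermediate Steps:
Function('g')(R) = Mul(Rational(-1, 8), Pow(Add(-3, R), -1)) (Function('g')(R) = Mul(Rational(-1, 8), Pow(Add(R, -3), -1)) = Mul(Rational(-1, 8), Pow(Add(-3, R), -1)))
Function('S')(D) = Add(Rational(1, 56), D) (Function('S')(D) = Add(D, Mul(-1, Pow(Add(-24, Mul(8, -4)), -1))) = Add(D, Mul(-1, Pow(Add(-24, -32), -1))) = Add(D, Mul(-1, Pow(-56, -1))) = Add(D, Mul(-1, Rational(-1, 56))) = Add(D, Rational(1, 56)) = Add(Rational(1, 56), D))
Mul(Add(9178, -20966), Add(Add(Mul(12810, Pow(2669, -1)), Mul(Function('S')(-138), Pow(-14408, -1))), -2266)) = Mul(Add(9178, -20966), Add(Add(Mul(12810, Pow(2669, -1)), Mul(Add(Rational(1, 56), -138), Pow(-14408, -1))), -2266)) = Mul(-11788, Add(Add(Mul(12810, Rational(1, 2669)), Mul(Rational(-7727, 56), Rational(-1, 14408))), -2266)) = Mul(-11788, Add(Add(Rational(12810, 2669), Rational(7727, 806848)), -2266)) = Mul(-11788, Add(Rational(10356346243, 2153477312), -2266)) = Mul(-11788, Rational(-4869423242749, 2153477312)) = Rational(2050027185197329, 76909904)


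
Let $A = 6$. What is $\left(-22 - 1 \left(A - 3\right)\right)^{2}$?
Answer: $625$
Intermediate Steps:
$\left(-22 - 1 \left(A - 3\right)\right)^{2} = \left(-22 - 1 \left(6 - 3\right)\right)^{2} = \left(-22 - 1 \cdot 3\right)^{2} = \left(-22 - 3\right)^{2} = \left(-25\right)^{2} = 625$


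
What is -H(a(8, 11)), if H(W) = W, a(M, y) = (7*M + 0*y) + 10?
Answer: -66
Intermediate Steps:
a(M, y) = 10 + 7*M (a(M, y) = (7*M + 0) + 10 = 7*M + 10 = 10 + 7*M)
-H(a(8, 11)) = -(10 + 7*8) = -(10 + 56) = -1*66 = -66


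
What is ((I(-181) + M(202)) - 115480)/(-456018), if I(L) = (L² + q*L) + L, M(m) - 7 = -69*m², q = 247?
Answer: 1471538/228009 ≈ 6.4539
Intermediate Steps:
M(m) = 7 - 69*m²
I(L) = L² + 248*L (I(L) = (L² + 247*L) + L = L² + 248*L)
((I(-181) + M(202)) - 115480)/(-456018) = ((-181*(248 - 181) + (7 - 69*202²)) - 115480)/(-456018) = ((-181*67 + (7 - 69*40804)) - 115480)*(-1/456018) = ((-12127 + (7 - 2815476)) - 115480)*(-1/456018) = ((-12127 - 2815469) - 115480)*(-1/456018) = (-2827596 - 115480)*(-1/456018) = -2943076*(-1/456018) = 1471538/228009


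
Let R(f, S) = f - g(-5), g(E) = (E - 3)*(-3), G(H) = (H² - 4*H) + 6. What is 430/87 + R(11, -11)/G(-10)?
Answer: 61649/12702 ≈ 4.8535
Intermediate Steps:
G(H) = 6 + H² - 4*H
g(E) = 9 - 3*E (g(E) = (-3 + E)*(-3) = 9 - 3*E)
R(f, S) = -24 + f (R(f, S) = f - (9 - 3*(-5)) = f - (9 + 15) = f - 1*24 = f - 24 = -24 + f)
430/87 + R(11, -11)/G(-10) = 430/87 + (-24 + 11)/(6 + (-10)² - 4*(-10)) = 430*(1/87) - 13/(6 + 100 + 40) = 430/87 - 13/146 = 61649/12702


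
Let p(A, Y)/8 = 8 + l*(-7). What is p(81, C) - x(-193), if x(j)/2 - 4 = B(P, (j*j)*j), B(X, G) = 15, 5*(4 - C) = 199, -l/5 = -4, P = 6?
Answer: -1094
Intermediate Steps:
l = 20 (l = -5*(-4) = 20)
C = -179/5 (C = 4 - 1/5*199 = 4 - 199/5 = -179/5 ≈ -35.800)
p(A, Y) = -1056 (p(A, Y) = 8*(8 + 20*(-7)) = 8*(8 - 140) = 8*(-132) = -1056)
x(j) = 38 (x(j) = 8 + 2*15 = 8 + 30 = 38)
p(81, C) - x(-193) = -1056 - 1*38 = -1056 - 38 = -1094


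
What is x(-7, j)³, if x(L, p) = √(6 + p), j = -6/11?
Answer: 120*√165/121 ≈ 12.739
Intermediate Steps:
j = -6/11 (j = -6*1/11 = -6/11 ≈ -0.54545)
x(-7, j)³ = (√(6 - 6/11))³ = (√(60/11))³ = (2*√165/11)³ = 120*√165/121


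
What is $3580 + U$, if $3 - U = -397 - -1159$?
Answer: $2821$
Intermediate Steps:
$U = -759$ ($U = 3 - \left(-397 - -1159\right) = 3 - \left(-397 + 1159\right) = 3 - 762 = -759$)
$3580 + U = 3580 - 759 = 2821$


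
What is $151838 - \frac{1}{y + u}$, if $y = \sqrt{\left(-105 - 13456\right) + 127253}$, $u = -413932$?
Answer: $\frac{6503965050248737}{42834896733} + \frac{\sqrt{28423}}{85669793466} \approx 1.5184 \cdot 10^{5}$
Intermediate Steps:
$y = 2 \sqrt{28423}$ ($y = \sqrt{\left(-105 - 13456\right) + 127253} = \sqrt{-13561 + 127253} = \sqrt{113692} = 2 \sqrt{28423} \approx 337.18$)
$151838 - \frac{1}{y + u} = 151838 - \frac{1}{2 \sqrt{28423} - 413932} = 151838 - \frac{1}{-413932 + 2 \sqrt{28423}}$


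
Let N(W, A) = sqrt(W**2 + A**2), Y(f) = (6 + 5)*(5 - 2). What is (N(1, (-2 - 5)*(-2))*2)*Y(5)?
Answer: 66*sqrt(197) ≈ 926.35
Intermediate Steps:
Y(f) = 33 (Y(f) = 11*3 = 33)
N(W, A) = sqrt(A**2 + W**2)
(N(1, (-2 - 5)*(-2))*2)*Y(5) = (sqrt(((-2 - 5)*(-2))**2 + 1**2)*2)*33 = (sqrt((-7*(-2))**2 + 1)*2)*33 = (sqrt(14**2 + 1)*2)*33 = (sqrt(196 + 1)*2)*33 = (sqrt(197)*2)*33 = (2*sqrt(197))*33 = 66*sqrt(197)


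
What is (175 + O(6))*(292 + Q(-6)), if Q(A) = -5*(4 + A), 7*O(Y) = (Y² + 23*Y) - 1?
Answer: 422196/7 ≈ 60314.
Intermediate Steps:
O(Y) = -⅐ + Y²/7 + 23*Y/7 (O(Y) = ((Y² + 23*Y) - 1)/7 = (-1 + Y² + 23*Y)/7 = -⅐ + Y²/7 + 23*Y/7)
Q(A) = -20 - 5*A
(175 + O(6))*(292 + Q(-6)) = (175 + (-⅐ + (⅐)*6² + (23/7)*6))*(292 + (-20 - 5*(-6))) = (175 + (-⅐ + (⅐)*36 + 138/7))*(292 + (-20 + 30)) = (175 + (-⅐ + 36/7 + 138/7))*(292 + 10) = (175 + 173/7)*302 = (1398/7)*302 = 422196/7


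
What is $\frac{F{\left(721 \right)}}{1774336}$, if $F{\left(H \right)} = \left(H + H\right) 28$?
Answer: $\frac{5047}{221792} \approx 0.022756$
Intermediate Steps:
$F{\left(H \right)} = 56 H$ ($F{\left(H \right)} = 2 H 28 = 56 H$)
$\frac{F{\left(721 \right)}}{1774336} = \frac{56 \cdot 721}{1774336} = 40376 \cdot \frac{1}{1774336} = \frac{5047}{221792}$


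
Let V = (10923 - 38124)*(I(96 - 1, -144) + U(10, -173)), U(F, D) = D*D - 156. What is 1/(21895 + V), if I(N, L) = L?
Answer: -1/805916534 ≈ -1.2408e-9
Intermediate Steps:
U(F, D) = -156 + D**2 (U(F, D) = D**2 - 156 = -156 + D**2)
V = -805938429 (V = (10923 - 38124)*(-144 + (-156 + (-173)**2)) = -27201*(-144 + (-156 + 29929)) = -27201*(-144 + 29773) = -27201*29629 = -805938429)
1/(21895 + V) = 1/(21895 - 805938429) = 1/(-805916534) = -1/805916534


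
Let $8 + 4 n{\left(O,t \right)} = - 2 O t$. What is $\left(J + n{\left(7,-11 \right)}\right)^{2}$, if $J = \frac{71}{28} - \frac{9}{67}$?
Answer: $\frac{5325934441}{3519376} \approx 1513.3$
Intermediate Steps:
$J = \frac{4505}{1876}$ ($J = 71 \cdot \frac{1}{28} - \frac{9}{67} = \frac{71}{28} - \frac{9}{67} = \frac{4505}{1876} \approx 2.4014$)
$n{\left(O,t \right)} = -2 - \frac{O t}{2}$ ($n{\left(O,t \right)} = -2 + \frac{\left(-2\right) O t}{4} = -2 - \frac{O t}{2}$)
$\left(J + n{\left(7,-11 \right)}\right)^{2} = \left(\frac{4505}{1876} - \left(2 + \frac{7}{2} \left(-11\right)\right)\right)^{2} = \left(\frac{4505}{1876} + \left(-2 + \frac{77}{2}\right)\right)^{2} = \left(\frac{4505}{1876} + \frac{73}{2}\right)^{2} = \left(\frac{72979}{1876}\right)^{2} = \frac{5325934441}{3519376}$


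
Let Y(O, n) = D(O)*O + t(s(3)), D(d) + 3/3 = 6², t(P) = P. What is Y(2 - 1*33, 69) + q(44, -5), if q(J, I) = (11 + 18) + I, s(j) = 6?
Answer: -1055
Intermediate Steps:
q(J, I) = 29 + I
D(d) = 35 (D(d) = -1 + 6² = -1 + 36 = 35)
Y(O, n) = 6 + 35*O (Y(O, n) = 35*O + 6 = 6 + 35*O)
Y(2 - 1*33, 69) + q(44, -5) = (6 + 35*(2 - 1*33)) + (29 - 5) = (6 + 35*(2 - 33)) + 24 = (6 + 35*(-31)) + 24 = (6 - 1085) + 24 = -1079 + 24 = -1055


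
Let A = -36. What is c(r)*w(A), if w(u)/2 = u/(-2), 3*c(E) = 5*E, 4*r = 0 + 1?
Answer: 15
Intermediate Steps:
r = 1/4 (r = (0 + 1)/4 = (1/4)*1 = 1/4 ≈ 0.25000)
c(E) = 5*E/3 (c(E) = (5*E)/3 = 5*E/3)
w(u) = -u (w(u) = 2*(u/(-2)) = 2*(u*(-1/2)) = 2*(-u/2) = -u)
c(r)*w(A) = ((5/3)*(1/4))*(-1*(-36)) = (5/12)*36 = 15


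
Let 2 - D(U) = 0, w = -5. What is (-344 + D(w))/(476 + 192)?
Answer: -171/334 ≈ -0.51198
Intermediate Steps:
D(U) = 2 (D(U) = 2 - 1*0 = 2 + 0 = 2)
(-344 + D(w))/(476 + 192) = (-344 + 2)/(476 + 192) = -342/668 = -342*1/668 = -171/334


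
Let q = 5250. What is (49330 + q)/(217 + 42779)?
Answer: 13645/10749 ≈ 1.2694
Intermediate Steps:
(49330 + q)/(217 + 42779) = (49330 + 5250)/(217 + 42779) = 54580/42996 = 54580*(1/42996) = 13645/10749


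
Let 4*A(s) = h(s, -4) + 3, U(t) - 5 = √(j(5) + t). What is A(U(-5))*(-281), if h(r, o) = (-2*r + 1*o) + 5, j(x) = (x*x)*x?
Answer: 843/2 + 281*√30 ≈ 1960.6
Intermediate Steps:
j(x) = x³ (j(x) = x²*x = x³)
h(r, o) = 5 + o - 2*r (h(r, o) = (-2*r + o) + 5 = (o - 2*r) + 5 = 5 + o - 2*r)
U(t) = 5 + √(125 + t) (U(t) = 5 + √(5³ + t) = 5 + √(125 + t))
A(s) = 1 - s/2 (A(s) = ((5 - 4 - 2*s) + 3)/4 = ((1 - 2*s) + 3)/4 = (4 - 2*s)/4 = 1 - s/2)
A(U(-5))*(-281) = (1 - (5 + √(125 - 5))/2)*(-281) = (1 - (5 + √120)/2)*(-281) = (1 - (5 + 2*√30)/2)*(-281) = (1 + (-5/2 - √30))*(-281) = (-3/2 - √30)*(-281) = 843/2 + 281*√30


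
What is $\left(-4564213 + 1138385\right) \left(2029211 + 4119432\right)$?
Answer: $-21064193351404$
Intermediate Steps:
$\left(-4564213 + 1138385\right) \left(2029211 + 4119432\right) = \left(-3425828\right) 6148643 = -21064193351404$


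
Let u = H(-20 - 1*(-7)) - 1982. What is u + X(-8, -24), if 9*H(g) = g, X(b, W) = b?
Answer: -17923/9 ≈ -1991.4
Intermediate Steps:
H(g) = g/9
u = -17851/9 (u = (-20 - 1*(-7))/9 - 1982 = (-20 + 7)/9 - 1982 = (1/9)*(-13) - 1982 = -13/9 - 1982 = -17851/9 ≈ -1983.4)
u + X(-8, -24) = -17851/9 - 8 = -17923/9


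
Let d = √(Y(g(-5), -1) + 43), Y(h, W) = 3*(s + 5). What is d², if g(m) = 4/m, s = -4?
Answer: 46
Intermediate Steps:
Y(h, W) = 3 (Y(h, W) = 3*(-4 + 5) = 3*1 = 3)
d = √46 (d = √(3 + 43) = √46 ≈ 6.7823)
d² = (√46)² = 46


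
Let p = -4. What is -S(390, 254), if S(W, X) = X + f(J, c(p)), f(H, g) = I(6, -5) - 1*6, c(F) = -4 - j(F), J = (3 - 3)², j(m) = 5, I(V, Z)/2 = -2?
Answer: -244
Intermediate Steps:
I(V, Z) = -4 (I(V, Z) = 2*(-2) = -4)
J = 0 (J = 0² = 0)
c(F) = -9 (c(F) = -4 - 1*5 = -4 - 5 = -9)
f(H, g) = -10 (f(H, g) = -4 - 1*6 = -4 - 6 = -10)
S(W, X) = -10 + X (S(W, X) = X - 10 = -10 + X)
-S(390, 254) = -(-10 + 254) = -1*244 = -244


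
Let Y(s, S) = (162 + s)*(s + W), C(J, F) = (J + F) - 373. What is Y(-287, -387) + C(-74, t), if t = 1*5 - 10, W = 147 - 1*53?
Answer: 23673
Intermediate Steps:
W = 94 (W = 147 - 53 = 94)
t = -5 (t = 5 - 10 = -5)
C(J, F) = -373 + F + J (C(J, F) = (F + J) - 373 = -373 + F + J)
Y(s, S) = (94 + s)*(162 + s) (Y(s, S) = (162 + s)*(s + 94) = (162 + s)*(94 + s) = (94 + s)*(162 + s))
Y(-287, -387) + C(-74, t) = (15228 + (-287)**2 + 256*(-287)) + (-373 - 5 - 74) = (15228 + 82369 - 73472) - 452 = 24125 - 452 = 23673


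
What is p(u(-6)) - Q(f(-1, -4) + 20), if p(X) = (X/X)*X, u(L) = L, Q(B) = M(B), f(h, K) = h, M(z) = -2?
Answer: -4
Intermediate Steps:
Q(B) = -2
p(X) = X (p(X) = 1*X = X)
p(u(-6)) - Q(f(-1, -4) + 20) = -6 - 1*(-2) = -6 + 2 = -4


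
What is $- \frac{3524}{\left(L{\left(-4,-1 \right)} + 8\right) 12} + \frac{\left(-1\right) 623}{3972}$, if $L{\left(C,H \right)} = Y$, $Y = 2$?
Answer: $- \frac{586337}{19860} \approx -29.523$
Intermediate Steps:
$L{\left(C,H \right)} = 2$
$- \frac{3524}{\left(L{\left(-4,-1 \right)} + 8\right) 12} + \frac{\left(-1\right) 623}{3972} = - \frac{3524}{\left(2 + 8\right) 12} + \frac{\left(-1\right) 623}{3972} = - \frac{3524}{10 \cdot 12} - \frac{623}{3972} = - \frac{3524}{120} - \frac{623}{3972} = \left(-3524\right) \frac{1}{120} - \frac{623}{3972} = - \frac{881}{30} - \frac{623}{3972} = - \frac{586337}{19860}$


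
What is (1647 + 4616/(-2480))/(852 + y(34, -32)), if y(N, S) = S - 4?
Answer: 509993/252960 ≈ 2.0161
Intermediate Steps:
y(N, S) = -4 + S
(1647 + 4616/(-2480))/(852 + y(34, -32)) = (1647 + 4616/(-2480))/(852 + (-4 - 32)) = (1647 + 4616*(-1/2480))/(852 - 36) = (1647 - 577/310)/816 = (509993/310)*(1/816) = 509993/252960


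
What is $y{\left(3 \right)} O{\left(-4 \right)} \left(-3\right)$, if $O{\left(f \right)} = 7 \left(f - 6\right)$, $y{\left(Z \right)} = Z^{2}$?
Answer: $1890$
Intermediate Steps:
$O{\left(f \right)} = -42 + 7 f$ ($O{\left(f \right)} = 7 \left(-6 + f\right) = -42 + 7 f$)
$y{\left(3 \right)} O{\left(-4 \right)} \left(-3\right) = 3^{2} \left(-42 + 7 \left(-4\right)\right) \left(-3\right) = 9 \left(-42 - 28\right) \left(-3\right) = 9 \left(-70\right) \left(-3\right) = \left(-630\right) \left(-3\right) = 1890$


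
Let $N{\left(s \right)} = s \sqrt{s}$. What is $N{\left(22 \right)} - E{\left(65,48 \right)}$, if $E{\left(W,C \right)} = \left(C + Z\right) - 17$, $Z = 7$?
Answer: $-38 + 22 \sqrt{22} \approx 65.189$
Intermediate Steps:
$E{\left(W,C \right)} = -10 + C$ ($E{\left(W,C \right)} = \left(C + 7\right) - 17 = \left(7 + C\right) - 17 = -10 + C$)
$N{\left(s \right)} = s^{\frac{3}{2}}$
$N{\left(22 \right)} - E{\left(65,48 \right)} = 22^{\frac{3}{2}} - \left(-10 + 48\right) = 22 \sqrt{22} - 38 = -38 + 22 \sqrt{22}$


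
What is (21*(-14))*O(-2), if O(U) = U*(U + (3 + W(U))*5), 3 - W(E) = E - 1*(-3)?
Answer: 13524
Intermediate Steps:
W(E) = -E (W(E) = 3 - (E - 1*(-3)) = 3 - (E + 3) = 3 - (3 + E) = 3 + (-3 - E) = -E)
O(U) = U*(15 - 4*U) (O(U) = U*(U + (3 - U)*5) = U*(U + (15 - 5*U)) = U*(15 - 4*U))
(21*(-14))*O(-2) = (21*(-14))*(-2*(15 - 4*(-2))) = -(-588)*(15 + 8) = -(-588)*23 = -294*(-46) = 13524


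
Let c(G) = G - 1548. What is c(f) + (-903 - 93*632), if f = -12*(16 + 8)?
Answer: -61515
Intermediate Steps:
f = -288 (f = -12*24 = -288)
c(G) = -1548 + G
c(f) + (-903 - 93*632) = (-1548 - 288) + (-903 - 93*632) = -1836 + (-903 - 58776) = -1836 - 59679 = -61515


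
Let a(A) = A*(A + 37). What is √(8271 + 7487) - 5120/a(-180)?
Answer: -256/1287 + √15758 ≈ 125.33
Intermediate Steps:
a(A) = A*(37 + A)
√(8271 + 7487) - 5120/a(-180) = √(8271 + 7487) - 5120*(-1/(180*(37 - 180))) = √15758 - 5120/((-180*(-143))) = √15758 - 5120/25740 = √15758 - 5120*1/25740 = √15758 - 256/1287 = -256/1287 + √15758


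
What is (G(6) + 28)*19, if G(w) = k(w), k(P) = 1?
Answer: 551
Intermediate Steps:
G(w) = 1
(G(6) + 28)*19 = (1 + 28)*19 = 29*19 = 551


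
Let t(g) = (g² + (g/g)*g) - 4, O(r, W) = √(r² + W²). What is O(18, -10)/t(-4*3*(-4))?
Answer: √106/1174 ≈ 0.0087697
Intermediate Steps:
O(r, W) = √(W² + r²)
t(g) = -4 + g + g² (t(g) = (g² + 1*g) - 4 = (g² + g) - 4 = (g + g²) - 4 = -4 + g + g²)
O(18, -10)/t(-4*3*(-4)) = √((-10)² + 18²)/(-4 - 4*3*(-4) + (-4*3*(-4))²) = √(100 + 324)/(-4 - 12*(-4) + (-12*(-4))²) = √424/(-4 + 48 + 48²) = (2*√106)/(-4 + 48 + 2304) = (2*√106)/2348 = (2*√106)*(1/2348) = √106/1174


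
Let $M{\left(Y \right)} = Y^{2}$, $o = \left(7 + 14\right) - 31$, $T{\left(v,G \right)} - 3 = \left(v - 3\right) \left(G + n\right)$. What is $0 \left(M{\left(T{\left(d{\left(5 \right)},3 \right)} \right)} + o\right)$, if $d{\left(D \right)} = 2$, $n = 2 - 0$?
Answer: $0$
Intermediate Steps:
$n = 2$ ($n = 2 + 0 = 2$)
$T{\left(v,G \right)} = 3 + \left(-3 + v\right) \left(2 + G\right)$ ($T{\left(v,G \right)} = 3 + \left(v - 3\right) \left(G + 2\right) = 3 + \left(-3 + v\right) \left(2 + G\right)$)
$o = -10$ ($o = 21 - 31 = -10$)
$0 \left(M{\left(T{\left(d{\left(5 \right)},3 \right)} \right)} + o\right) = 0 \left(\left(-3 - 9 + 2 \cdot 2 + 3 \cdot 2\right)^{2} - 10\right) = 0 \left(\left(-3 - 9 + 4 + 6\right)^{2} - 10\right) = 0 \left(\left(-2\right)^{2} - 10\right) = 0 \left(4 - 10\right) = 0 \left(-6\right) = 0$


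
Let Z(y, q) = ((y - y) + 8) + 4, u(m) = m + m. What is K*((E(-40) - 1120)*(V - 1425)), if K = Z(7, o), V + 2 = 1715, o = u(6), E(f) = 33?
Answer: -3756672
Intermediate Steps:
u(m) = 2*m
o = 12 (o = 2*6 = 12)
V = 1713 (V = -2 + 1715 = 1713)
Z(y, q) = 12 (Z(y, q) = (0 + 8) + 4 = 8 + 4 = 12)
K = 12
K*((E(-40) - 1120)*(V - 1425)) = 12*((33 - 1120)*(1713 - 1425)) = 12*(-1087*288) = 12*(-313056) = -3756672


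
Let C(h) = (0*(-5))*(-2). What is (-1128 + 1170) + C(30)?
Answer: 42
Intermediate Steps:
C(h) = 0 (C(h) = 0*(-2) = 0)
(-1128 + 1170) + C(30) = (-1128 + 1170) + 0 = 42 + 0 = 42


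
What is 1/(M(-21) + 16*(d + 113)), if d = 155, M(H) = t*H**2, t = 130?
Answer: 1/61618 ≈ 1.6229e-5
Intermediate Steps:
M(H) = 130*H**2
1/(M(-21) + 16*(d + 113)) = 1/(130*(-21)**2 + 16*(155 + 113)) = 1/(130*441 + 16*268) = 1/(57330 + 4288) = 1/61618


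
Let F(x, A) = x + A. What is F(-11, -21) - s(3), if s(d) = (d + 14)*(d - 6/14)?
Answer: -530/7 ≈ -75.714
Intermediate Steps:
F(x, A) = A + x
s(d) = (14 + d)*(-3/7 + d) (s(d) = (14 + d)*(d - 6*1/14) = (14 + d)*(d - 3/7) = (14 + d)*(-3/7 + d))
F(-11, -21) - s(3) = (-21 - 11) - (-6 + 3² + (95/7)*3) = -32 - (-6 + 9 + 285/7) = -32 - 1*306/7 = -32 - 306/7 = -530/7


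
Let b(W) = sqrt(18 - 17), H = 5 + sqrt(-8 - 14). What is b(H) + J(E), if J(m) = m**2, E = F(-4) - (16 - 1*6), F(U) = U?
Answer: 197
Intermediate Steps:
H = 5 + I*sqrt(22) (H = 5 + sqrt(-22) = 5 + I*sqrt(22) ≈ 5.0 + 4.6904*I)
E = -14 (E = -4 - (16 - 1*6) = -4 - (16 - 6) = -4 - 1*10 = -4 - 10 = -14)
b(W) = 1 (b(W) = sqrt(1) = 1)
b(H) + J(E) = 1 + (-14)**2 = 1 + 196 = 197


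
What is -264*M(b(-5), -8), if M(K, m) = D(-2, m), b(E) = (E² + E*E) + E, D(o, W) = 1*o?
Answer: 528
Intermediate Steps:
D(o, W) = o
b(E) = E + 2*E² (b(E) = (E² + E²) + E = 2*E² + E = E + 2*E²)
M(K, m) = -2
-264*M(b(-5), -8) = -264*(-2) = 528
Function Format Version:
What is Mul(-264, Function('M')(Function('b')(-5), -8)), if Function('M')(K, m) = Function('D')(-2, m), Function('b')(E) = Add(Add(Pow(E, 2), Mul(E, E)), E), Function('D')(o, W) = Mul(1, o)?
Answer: 528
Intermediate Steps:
Function('D')(o, W) = o
Function('b')(E) = Add(E, Mul(2, Pow(E, 2))) (Function('b')(E) = Add(Add(Pow(E, 2), Pow(E, 2)), E) = Add(Mul(2, Pow(E, 2)), E) = Add(E, Mul(2, Pow(E, 2))))
Function('M')(K, m) = -2
Mul(-264, Function('M')(Function('b')(-5), -8)) = Mul(-264, -2) = 528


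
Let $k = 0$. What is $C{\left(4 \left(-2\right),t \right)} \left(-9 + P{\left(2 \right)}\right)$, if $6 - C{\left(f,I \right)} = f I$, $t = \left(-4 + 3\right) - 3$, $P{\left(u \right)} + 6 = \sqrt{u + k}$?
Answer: $390 - 26 \sqrt{2} \approx 353.23$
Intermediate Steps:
$P{\left(u \right)} = -6 + \sqrt{u}$ ($P{\left(u \right)} = -6 + \sqrt{u + 0} = -6 + \sqrt{u}$)
$t = -4$ ($t = -1 - 3 = -4$)
$C{\left(f,I \right)} = 6 - I f$ ($C{\left(f,I \right)} = 6 - f I = 6 - I f$)
$C{\left(4 \left(-2\right),t \right)} \left(-9 + P{\left(2 \right)}\right) = \left(6 - - 4 \cdot 4 \left(-2\right)\right) \left(-9 - \left(6 - \sqrt{2}\right)\right) = \left(6 - \left(-4\right) \left(-8\right)\right) \left(-15 + \sqrt{2}\right) = \left(6 - 32\right) \left(-15 + \sqrt{2}\right) = - 26 \left(-15 + \sqrt{2}\right) = 390 - 26 \sqrt{2}$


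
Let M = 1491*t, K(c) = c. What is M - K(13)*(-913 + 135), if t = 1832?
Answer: 2741626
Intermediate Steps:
M = 2731512 (M = 1491*1832 = 2731512)
M - K(13)*(-913 + 135) = 2731512 - 13*(-913 + 135) = 2731512 - 13*(-778) = 2731512 - 1*(-10114) = 2731512 + 10114 = 2741626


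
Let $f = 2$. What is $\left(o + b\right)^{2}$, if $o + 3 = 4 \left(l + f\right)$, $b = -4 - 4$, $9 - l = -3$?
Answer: $2025$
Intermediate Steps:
$l = 12$ ($l = 9 - -3 = 9 + 3 = 12$)
$b = -8$ ($b = -4 - 4 = -8$)
$o = 53$ ($o = -3 + 4 \left(12 + 2\right) = -3 + 4 \cdot 14 = -3 + 56 = 53$)
$\left(o + b\right)^{2} = \left(53 - 8\right)^{2} = 45^{2} = 2025$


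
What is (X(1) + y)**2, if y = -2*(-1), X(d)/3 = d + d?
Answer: 64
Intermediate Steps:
X(d) = 6*d (X(d) = 3*(d + d) = 3*(2*d) = 6*d)
y = 2
(X(1) + y)**2 = (6*1 + 2)**2 = (6 + 2)**2 = 8**2 = 64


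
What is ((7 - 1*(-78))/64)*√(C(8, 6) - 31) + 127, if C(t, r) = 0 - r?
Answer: 127 + 85*I*√37/64 ≈ 127.0 + 8.0787*I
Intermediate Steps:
C(t, r) = -r
((7 - 1*(-78))/64)*√(C(8, 6) - 31) + 127 = ((7 - 1*(-78))/64)*√(-1*6 - 31) + 127 = ((7 + 78)*(1/64))*√(-6 - 31) + 127 = (85*(1/64))*√(-37) + 127 = 85*(I*√37)/64 + 127 = 85*I*√37/64 + 127 = 127 + 85*I*√37/64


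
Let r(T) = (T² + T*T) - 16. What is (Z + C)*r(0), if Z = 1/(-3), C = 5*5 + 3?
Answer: -1328/3 ≈ -442.67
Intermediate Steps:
r(T) = -16 + 2*T² (r(T) = (T² + T²) - 16 = 2*T² - 16 = -16 + 2*T²)
C = 28 (C = 25 + 3 = 28)
Z = -⅓ ≈ -0.33333
(Z + C)*r(0) = (-⅓ + 28)*(-16 + 2*0²) = 83*(-16 + 2*0)/3 = 83*(-16 + 0)/3 = (83/3)*(-16) = -1328/3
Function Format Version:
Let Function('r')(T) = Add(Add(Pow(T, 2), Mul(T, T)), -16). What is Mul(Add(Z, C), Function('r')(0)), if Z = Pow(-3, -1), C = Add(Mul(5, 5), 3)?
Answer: Rational(-1328, 3) ≈ -442.67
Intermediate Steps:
Function('r')(T) = Add(-16, Mul(2, Pow(T, 2))) (Function('r')(T) = Add(Add(Pow(T, 2), Pow(T, 2)), -16) = Add(Mul(2, Pow(T, 2)), -16) = Add(-16, Mul(2, Pow(T, 2))))
C = 28 (C = Add(25, 3) = 28)
Z = Rational(-1, 3) ≈ -0.33333
Mul(Add(Z, C), Function('r')(0)) = Mul(Add(Rational(-1, 3), 28), Add(-16, Mul(2, Pow(0, 2)))) = Mul(Rational(83, 3), Add(-16, Mul(2, 0))) = Mul(Rational(83, 3), Add(-16, 0)) = Mul(Rational(83, 3), -16) = Rational(-1328, 3)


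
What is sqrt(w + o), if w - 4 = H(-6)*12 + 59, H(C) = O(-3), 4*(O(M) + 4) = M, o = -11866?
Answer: 2*I*sqrt(2965) ≈ 108.9*I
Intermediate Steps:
O(M) = -4 + M/4
H(C) = -19/4 (H(C) = -4 + (1/4)*(-3) = -4 - 3/4 = -19/4)
w = 6 (w = 4 + (-19/4*12 + 59) = 4 + (-57 + 59) = 4 + 2 = 6)
sqrt(w + o) = sqrt(6 - 11866) = sqrt(-11860) = 2*I*sqrt(2965)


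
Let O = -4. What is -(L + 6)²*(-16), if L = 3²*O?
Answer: 14400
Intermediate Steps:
L = -36 (L = 3²*(-4) = 9*(-4) = -36)
-(L + 6)²*(-16) = -(-36 + 6)²*(-16) = -1*(-30)²*(-16) = -1*900*(-16) = -900*(-16) = 14400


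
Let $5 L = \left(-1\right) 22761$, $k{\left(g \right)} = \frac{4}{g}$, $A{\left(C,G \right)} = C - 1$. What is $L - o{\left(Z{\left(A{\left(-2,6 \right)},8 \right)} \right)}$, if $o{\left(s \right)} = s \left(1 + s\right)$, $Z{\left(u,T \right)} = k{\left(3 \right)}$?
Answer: $- \frac{204989}{45} \approx -4555.3$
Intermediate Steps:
$A{\left(C,G \right)} = -1 + C$
$Z{\left(u,T \right)} = \frac{4}{3}$
$L = - \frac{22761}{5}$ ($L = \frac{\left(-1\right) 22761}{5} = \frac{1}{5} \left(-22761\right) = - \frac{22761}{5} \approx -4552.2$)
$L - o{\left(Z{\left(A{\left(-2,6 \right)},8 \right)} \right)} = - \frac{22761}{5} - \frac{4 \left(1 + \frac{4}{3}\right)}{3} = - \frac{22761}{5} - \frac{4}{3} \cdot \frac{7}{3} = - \frac{22761}{5} - \frac{28}{9} = - \frac{204989}{45}$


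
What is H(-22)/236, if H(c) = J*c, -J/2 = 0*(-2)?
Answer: 0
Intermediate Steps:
J = 0 (J = -0*(-2) = -2*0 = 0)
H(c) = 0 (H(c) = 0*c = 0)
H(-22)/236 = 0/236 = 0*(1/236) = 0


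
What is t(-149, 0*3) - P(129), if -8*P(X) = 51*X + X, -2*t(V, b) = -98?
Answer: 1775/2 ≈ 887.50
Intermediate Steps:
t(V, b) = 49 (t(V, b) = -½*(-98) = 49)
P(X) = -13*X/2 (P(X) = -(51*X + X)/8 = -13*X/2)
t(-149, 0*3) - P(129) = 49 - (-13)*129/2 = 49 - 1*(-1677/2) = 49 + 1677/2 = 1775/2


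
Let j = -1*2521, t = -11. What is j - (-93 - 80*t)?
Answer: -3308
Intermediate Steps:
j = -2521
j - (-93 - 80*t) = -2521 - (-93 - 80*(-11)) = -2521 - (-93 + 880) = -2521 - 1*787 = -2521 - 787 = -3308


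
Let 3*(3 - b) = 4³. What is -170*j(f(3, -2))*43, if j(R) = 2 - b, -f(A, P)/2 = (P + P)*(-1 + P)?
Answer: -445910/3 ≈ -1.4864e+5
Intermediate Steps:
b = -55/3 (b = 3 - ⅓*4³ = 3 - ⅓*64 = 3 - 64/3 = -55/3 ≈ -18.333)
f(A, P) = -4*P*(-1 + P) (f(A, P) = -2*(P + P)*(-1 + P) = -2*2*P*(-1 + P) = -4*P*(-1 + P))
j(R) = 61/3 (j(R) = 2 - 1*(-55/3) = 2 + 55/3 = 61/3)
-170*j(f(3, -2))*43 = -170*61/3*43 = -10370/3*43 = -445910/3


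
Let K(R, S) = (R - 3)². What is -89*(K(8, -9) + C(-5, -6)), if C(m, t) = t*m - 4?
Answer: -4539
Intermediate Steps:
K(R, S) = (-3 + R)²
C(m, t) = -4 + m*t (C(m, t) = m*t - 4 = -4 + m*t)
-89*(K(8, -9) + C(-5, -6)) = -89*((-3 + 8)² + (-4 - 5*(-6))) = -89*(5² + (-4 + 30)) = -89*(25 + 26) = -89*51 = -4539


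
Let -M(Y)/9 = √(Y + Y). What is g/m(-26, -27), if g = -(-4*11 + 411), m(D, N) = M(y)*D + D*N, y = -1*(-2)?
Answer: -367/1170 ≈ -0.31368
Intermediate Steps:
y = 2
M(Y) = -9*√2*√Y (M(Y) = -9*√(Y + Y) = -9*√2*√Y)
m(D, N) = -18*D + D*N (m(D, N) = (-9*√2*√2)*D + D*N = -18*D + D*N)
g = -367 (g = -(-44 + 411) = -1*367 = -367)
g/m(-26, -27) = -367*(-1/(26*(-18 - 27))) = -367/((-26*(-45))) = -367/1170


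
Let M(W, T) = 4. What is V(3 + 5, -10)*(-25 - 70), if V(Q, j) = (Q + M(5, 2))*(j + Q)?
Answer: 2280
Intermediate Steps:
V(Q, j) = (4 + Q)*(Q + j) (V(Q, j) = (Q + 4)*(j + Q) = (4 + Q)*(Q + j))
V(3 + 5, -10)*(-25 - 70) = ((3 + 5)**2 + 4*(3 + 5) + 4*(-10) + (3 + 5)*(-10))*(-25 - 70) = (8**2 + 4*8 - 40 + 8*(-10))*(-95) = (64 + 32 - 40 - 80)*(-95) = -24*(-95) = 2280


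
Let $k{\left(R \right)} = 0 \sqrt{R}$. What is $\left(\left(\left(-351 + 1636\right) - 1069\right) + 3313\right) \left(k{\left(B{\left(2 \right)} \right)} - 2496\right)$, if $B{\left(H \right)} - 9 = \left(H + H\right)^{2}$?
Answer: $-8808384$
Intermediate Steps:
$B{\left(H \right)} = 9 + 4 H^{2}$ ($B{\left(H \right)} = 9 + \left(H + H\right)^{2} = 9 + \left(2 H\right)^{2} = 9 + 4 H^{2}$)
$k{\left(R \right)} = 0$
$\left(\left(\left(-351 + 1636\right) - 1069\right) + 3313\right) \left(k{\left(B{\left(2 \right)} \right)} - 2496\right) = \left(\left(\left(-351 + 1636\right) - 1069\right) + 3313\right) \left(0 - 2496\right) = \left(\left(1285 - 1069\right) + 3313\right) \left(-2496\right) = \left(216 + 3313\right) \left(-2496\right) = 3529 \left(-2496\right) = -8808384$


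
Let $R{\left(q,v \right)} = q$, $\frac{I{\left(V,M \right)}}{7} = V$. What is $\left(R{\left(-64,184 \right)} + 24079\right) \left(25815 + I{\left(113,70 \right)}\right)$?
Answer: $638943090$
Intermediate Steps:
$I{\left(V,M \right)} = 7 V$
$\left(R{\left(-64,184 \right)} + 24079\right) \left(25815 + I{\left(113,70 \right)}\right) = \left(-64 + 24079\right) \left(25815 + 7 \cdot 113\right) = 24015 \left(25815 + 791\right) = 24015 \cdot 26606 = 638943090$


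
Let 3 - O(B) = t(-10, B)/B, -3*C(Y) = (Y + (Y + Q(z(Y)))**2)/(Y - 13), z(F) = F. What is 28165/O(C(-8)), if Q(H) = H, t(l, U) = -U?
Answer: 28165/4 ≈ 7041.3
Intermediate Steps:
C(Y) = -(Y + 4*Y**2)/(3*(-13 + Y)) (C(Y) = -(Y + (Y + Y)**2)/(3*(Y - 13)) = -(Y + (2*Y)**2)/(3*(-13 + Y)) = -(Y + 4*Y**2)/(3*(-13 + Y)))
O(B) = 4 (O(B) = 3 - (-B)/B = 3 - 1*(-1) = 3 + 1 = 4)
28165/O(C(-8)) = 28165/4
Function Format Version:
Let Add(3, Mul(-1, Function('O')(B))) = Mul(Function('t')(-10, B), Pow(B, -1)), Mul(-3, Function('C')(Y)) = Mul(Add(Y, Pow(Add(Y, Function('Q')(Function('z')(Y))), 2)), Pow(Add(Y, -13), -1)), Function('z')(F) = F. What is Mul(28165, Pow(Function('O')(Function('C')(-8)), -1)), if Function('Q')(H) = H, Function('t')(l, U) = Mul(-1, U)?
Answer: Rational(28165, 4) ≈ 7041.3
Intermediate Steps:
Function('C')(Y) = Mul(Rational(-1, 3), Pow(Add(-13, Y), -1), Add(Y, Mul(4, Pow(Y, 2)))) (Function('C')(Y) = Mul(Rational(-1, 3), Mul(Add(Y, Pow(Add(Y, Y), 2)), Pow(Add(Y, -13), -1))) = Mul(Rational(-1, 3), Mul(Add(Y, Pow(Mul(2, Y), 2)), Pow(Add(-13, Y), -1))) = Mul(Rational(-1, 3), Mul(Add(Y, Mul(4, Pow(Y, 2))), Pow(Add(-13, Y), -1))) = Mul(Rational(-1, 3), Mul(Pow(Add(-13, Y), -1), Add(Y, Mul(4, Pow(Y, 2))))) = Mul(Rational(-1, 3), Pow(Add(-13, Y), -1), Add(Y, Mul(4, Pow(Y, 2)))))
Function('O')(B) = 4 (Function('O')(B) = Add(3, Mul(-1, Mul(Mul(-1, B), Pow(B, -1)))) = Add(3, Mul(-1, -1)) = Add(3, 1) = 4)
Mul(28165, Pow(Function('O')(Function('C')(-8)), -1)) = Mul(28165, Pow(4, -1)) = Mul(28165, Rational(1, 4)) = Rational(28165, 4)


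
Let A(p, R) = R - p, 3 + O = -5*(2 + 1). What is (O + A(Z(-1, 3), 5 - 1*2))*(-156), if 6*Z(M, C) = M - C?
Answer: 2236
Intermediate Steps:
O = -18 (O = -3 - 5*(2 + 1) = -3 - 5*3 = -3 - 15 = -18)
Z(M, C) = -C/6 + M/6 (Z(M, C) = (M - C)/6 = -C/6 + M/6)
(O + A(Z(-1, 3), 5 - 1*2))*(-156) = (-18 + ((5 - 1*2) - (-⅙*3 + (⅙)*(-1))))*(-156) = (-18 + ((5 - 2) - (-½ - ⅙)))*(-156) = (-18 + (3 - 1*(-⅔)))*(-156) = (-18 + (3 + ⅔))*(-156) = (-18 + 11/3)*(-156) = -43/3*(-156) = 2236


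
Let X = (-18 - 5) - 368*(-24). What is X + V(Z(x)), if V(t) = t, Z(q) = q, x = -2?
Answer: 8807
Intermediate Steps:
X = 8809 (X = -23 - 92*(-96) = -23 + 8832 = 8809)
X + V(Z(x)) = 8809 - 2 = 8807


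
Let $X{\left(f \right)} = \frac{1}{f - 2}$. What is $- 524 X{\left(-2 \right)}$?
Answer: $131$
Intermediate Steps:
$X{\left(f \right)} = \frac{1}{-2 + f}$
$- 524 X{\left(-2 \right)} = - \frac{524}{-2 - 2} = - \frac{524}{-4} = \left(-524\right) \left(- \frac{1}{4}\right) = 131$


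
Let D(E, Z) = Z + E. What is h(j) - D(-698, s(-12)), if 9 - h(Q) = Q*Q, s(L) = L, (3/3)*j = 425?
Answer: -179906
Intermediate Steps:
j = 425
h(Q) = 9 - Q**2 (h(Q) = 9 - Q*Q = 9 - Q**2)
D(E, Z) = E + Z
h(j) - D(-698, s(-12)) = (9 - 1*425**2) - (-698 - 12) = (9 - 1*180625) - 1*(-710) = (9 - 180625) + 710 = -180616 + 710 = -179906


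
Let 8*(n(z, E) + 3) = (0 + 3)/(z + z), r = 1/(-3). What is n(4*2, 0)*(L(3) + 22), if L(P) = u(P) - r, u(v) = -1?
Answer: -127/2 ≈ -63.500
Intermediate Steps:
r = -⅓ (r = 1*(-⅓) = -⅓ ≈ -0.33333)
L(P) = -⅔ (L(P) = -1 - 1*(-⅓) = -1 + ⅓ = -⅔)
n(z, E) = -3 + 3/(16*z) (n(z, E) = -3 + ((0 + 3)/(z + z))/8 = -3 + (3/((2*z)))/8 = -3 + (3*(1/(2*z)))/8 = -3 + (3/(2*z))/8 = -3 + 3/(16*z))
n(4*2, 0)*(L(3) + 22) = (-3 + 3/(16*((4*2))))*(-⅔ + 22) = (-3 + (3/16)/8)*(64/3) = (-3 + (3/16)*(⅛))*(64/3) = (-3 + 3/128)*(64/3) = -381/128*64/3 = -127/2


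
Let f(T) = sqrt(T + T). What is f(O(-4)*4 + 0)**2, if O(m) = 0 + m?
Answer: -32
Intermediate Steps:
O(m) = m
f(T) = sqrt(2)*sqrt(T) (f(T) = sqrt(2*T) = sqrt(2)*sqrt(T))
f(O(-4)*4 + 0)**2 = (sqrt(2)*sqrt(-4*4 + 0))**2 = (sqrt(2)*sqrt(-16 + 0))**2 = (sqrt(2)*sqrt(-16))**2 = (sqrt(2)*(4*I))**2 = (4*I*sqrt(2))**2 = -32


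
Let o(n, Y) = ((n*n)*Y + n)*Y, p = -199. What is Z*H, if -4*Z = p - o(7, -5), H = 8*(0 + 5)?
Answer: 13890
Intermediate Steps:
o(n, Y) = Y*(n + Y*n²) (o(n, Y) = (n²*Y + n)*Y = (Y*n² + n)*Y = (n + Y*n²)*Y = Y*(n + Y*n²))
H = 40 (H = 8*5 = 40)
Z = 1389/4 (Z = -(-199 - (-5)*7*(1 - 5*7))/4 = -(-199 - (-5)*7*(1 - 35))/4 = -(-199 - (-5)*7*(-34))/4 = -(-199 - 1*1190)/4 = -(-199 - 1190)/4 = -¼*(-1389) = 1389/4 ≈ 347.25)
Z*H = (1389/4)*40 = 13890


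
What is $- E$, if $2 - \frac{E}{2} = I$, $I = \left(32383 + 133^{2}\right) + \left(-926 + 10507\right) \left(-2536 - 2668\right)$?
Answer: $-99618908$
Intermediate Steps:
$I = -49809452$ ($I = \left(32383 + 17689\right) + 9581 \left(-5204\right) = 50072 - 49859524 = -49809452$)
$E = 99618908$ ($E = 4 - -99618904 = 4 + 99618904 = 99618908$)
$- E = \left(-1\right) 99618908 = -99618908$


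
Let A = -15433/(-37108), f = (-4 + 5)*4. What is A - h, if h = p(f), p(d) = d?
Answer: -132999/37108 ≈ -3.5841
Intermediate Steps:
f = 4 (f = 1*4 = 4)
A = 15433/37108 (A = -15433*(-1/37108) = 15433/37108 ≈ 0.41589)
h = 4
A - h = 15433/37108 - 1*4 = 15433/37108 - 4 = -132999/37108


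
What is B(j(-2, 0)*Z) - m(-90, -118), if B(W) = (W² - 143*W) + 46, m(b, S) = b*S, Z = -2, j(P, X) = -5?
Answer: -11904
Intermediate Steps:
m(b, S) = S*b
B(W) = 46 + W² - 143*W
B(j(-2, 0)*Z) - m(-90, -118) = (46 + (-5*(-2))² - (-715)*(-2)) - (-118)*(-90) = (46 + 10² - 143*10) - 1*10620 = (46 + 100 - 1430) - 10620 = -1284 - 10620 = -11904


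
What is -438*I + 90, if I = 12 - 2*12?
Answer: 5346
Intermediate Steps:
I = -12 (I = 12 - 24 = -12)
-438*I + 90 = -438*(-12) + 90 = 5256 + 90 = 5346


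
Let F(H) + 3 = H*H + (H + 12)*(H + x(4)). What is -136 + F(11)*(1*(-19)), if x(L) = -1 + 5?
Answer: -8933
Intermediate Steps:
x(L) = 4
F(H) = -3 + H² + (4 + H)*(12 + H) (F(H) = -3 + (H*H + (H + 12)*(H + 4)) = -3 + (H² + (12 + H)*(4 + H)) = -3 + (H² + (4 + H)*(12 + H)) = -3 + H² + (4 + H)*(12 + H))
-136 + F(11)*(1*(-19)) = -136 + (45 + 2*11² + 16*11)*(1*(-19)) = -136 + (45 + 2*121 + 176)*(-19) = -136 + (45 + 242 + 176)*(-19) = -136 + 463*(-19) = -136 - 8797 = -8933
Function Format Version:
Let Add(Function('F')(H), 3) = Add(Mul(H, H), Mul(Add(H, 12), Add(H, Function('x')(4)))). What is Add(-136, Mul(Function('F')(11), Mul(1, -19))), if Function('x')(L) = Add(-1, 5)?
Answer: -8933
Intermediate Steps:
Function('x')(L) = 4
Function('F')(H) = Add(-3, Pow(H, 2), Mul(Add(4, H), Add(12, H))) (Function('F')(H) = Add(-3, Add(Mul(H, H), Mul(Add(H, 12), Add(H, 4)))) = Add(-3, Add(Pow(H, 2), Mul(Add(12, H), Add(4, H)))) = Add(-3, Add(Pow(H, 2), Mul(Add(4, H), Add(12, H)))) = Add(-3, Pow(H, 2), Mul(Add(4, H), Add(12, H))))
Add(-136, Mul(Function('F')(11), Mul(1, -19))) = Add(-136, Mul(Add(45, Mul(2, Pow(11, 2)), Mul(16, 11)), Mul(1, -19))) = Add(-136, Mul(Add(45, Mul(2, 121), 176), -19)) = Add(-136, Mul(Add(45, 242, 176), -19)) = Add(-136, Mul(463, -19)) = Add(-136, -8797) = -8933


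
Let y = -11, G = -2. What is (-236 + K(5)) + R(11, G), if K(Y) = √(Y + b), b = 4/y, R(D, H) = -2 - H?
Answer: -236 + √561/11 ≈ -233.85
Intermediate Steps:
b = -4/11 (b = 4/(-11) = 4*(-1/11) = -4/11 ≈ -0.36364)
K(Y) = √(-4/11 + Y) (K(Y) = √(Y - 4/11) = √(-4/11 + Y))
(-236 + K(5)) + R(11, G) = (-236 + √(-44 + 121*5)/11) + (-2 - 1*(-2)) = (-236 + √(-44 + 605)/11) + (-2 + 2) = (-236 + √561/11) + 0 = -236 + √561/11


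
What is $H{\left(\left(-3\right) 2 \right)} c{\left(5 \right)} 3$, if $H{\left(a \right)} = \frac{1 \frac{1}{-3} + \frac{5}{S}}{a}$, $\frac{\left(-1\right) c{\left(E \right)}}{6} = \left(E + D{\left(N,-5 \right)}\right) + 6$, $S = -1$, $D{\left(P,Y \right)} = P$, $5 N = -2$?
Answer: $- \frac{848}{5} \approx -169.6$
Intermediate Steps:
$N = - \frac{2}{5}$ ($N = \frac{1}{5} \left(-2\right) = - \frac{2}{5} \approx -0.4$)
$c{\left(E \right)} = - \frac{168}{5} - 6 E$ ($c{\left(E \right)} = - 6 \left(\left(E - \frac{2}{5}\right) + 6\right) = - 6 \left(\left(- \frac{2}{5} + E\right) + 6\right) = - 6 \left(\frac{28}{5} + E\right) = - \frac{168}{5} - 6 E$)
$H{\left(a \right)} = - \frac{16}{3 a}$ ($H{\left(a \right)} = \frac{1 \frac{1}{-3} + \frac{5}{-1}}{a} = \frac{1 \left(- \frac{1}{3}\right) + 5 \left(-1\right)}{a} = \frac{- \frac{1}{3} - 5}{a} = - \frac{16}{3 a}$)
$H{\left(\left(-3\right) 2 \right)} c{\left(5 \right)} 3 = - \frac{16}{3 \left(\left(-3\right) 2\right)} \left(- \frac{168}{5} - 30\right) 3 = - \frac{16}{3 \left(-6\right)} \left(- \frac{168}{5} - 30\right) 3 = \left(- \frac{16}{3}\right) \left(- \frac{1}{6}\right) \left(- \frac{318}{5}\right) 3 = \frac{8}{9} \left(- \frac{318}{5}\right) 3 = \left(- \frac{848}{15}\right) 3 = - \frac{848}{5}$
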